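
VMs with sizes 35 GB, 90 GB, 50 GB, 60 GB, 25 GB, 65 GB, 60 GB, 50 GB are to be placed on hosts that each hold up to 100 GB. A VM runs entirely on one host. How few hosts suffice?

Total = 90 + 65 + 60 + 60 + 50 + 50 + 35 + 25 = 435 GB.
Lower bound: ⌈435/100⌉ = 5 hosts.
A packing using 5 hosts:
  host 1: 90 = 90
  host 2: 65 + 35 = 100
  host 3: 60 + 25 = 85
  host 4: 60 = 60
  host 5: 50 + 50 = 100
This matches the lower bound, so 5 is optimal.

5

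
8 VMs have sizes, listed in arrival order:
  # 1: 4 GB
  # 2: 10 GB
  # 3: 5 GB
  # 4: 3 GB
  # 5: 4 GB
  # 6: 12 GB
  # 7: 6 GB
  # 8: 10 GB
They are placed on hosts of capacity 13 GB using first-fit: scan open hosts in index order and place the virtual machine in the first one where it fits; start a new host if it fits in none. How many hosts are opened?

5

  4 → host 1 (new)  [load 4/13]
  10 → host 2 (new)  [load 10/13]
  5 → host 1  [load 9/13]
  3 → host 1  [load 12/13]
  4 → host 3 (new)  [load 4/13]
  12 → host 4 (new)  [load 12/13]
  6 → host 3  [load 10/13]
  10 → host 5 (new)  [load 10/13]
5 hosts opened.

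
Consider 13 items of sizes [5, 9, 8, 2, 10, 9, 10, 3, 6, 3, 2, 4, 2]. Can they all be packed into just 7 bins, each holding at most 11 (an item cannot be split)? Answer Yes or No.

A valid assignment using 7 bins:
  bin 1: 10 = 10
  bin 2: 10 = 10
  bin 3: 9 + 2 = 11
  bin 4: 9 + 2 = 11
  bin 5: 8 + 3 = 11
  bin 6: 6 + 5 = 11
  bin 7: 4 + 3 + 2 = 9
Every load is within 11, so 7 bins suffice.

Yes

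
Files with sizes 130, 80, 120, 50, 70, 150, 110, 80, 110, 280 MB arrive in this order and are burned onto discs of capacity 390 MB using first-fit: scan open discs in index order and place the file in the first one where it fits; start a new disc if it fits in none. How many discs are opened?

  130 → disc 1 (new)  [load 130/390]
  80 → disc 1  [load 210/390]
  120 → disc 1  [load 330/390]
  50 → disc 1  [load 380/390]
  70 → disc 2 (new)  [load 70/390]
  150 → disc 2  [load 220/390]
  110 → disc 2  [load 330/390]
  80 → disc 3 (new)  [load 80/390]
  110 → disc 3  [load 190/390]
  280 → disc 4 (new)  [load 280/390]
4 discs opened.

4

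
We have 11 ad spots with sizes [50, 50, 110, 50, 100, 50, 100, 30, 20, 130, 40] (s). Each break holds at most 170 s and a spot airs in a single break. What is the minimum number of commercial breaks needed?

Total = 130 + 110 + 100 + 100 + 50 + 50 + 50 + 50 + 40 + 30 + 20 = 730 s.
Lower bound: ⌈730/170⌉ = 5 commercial breaks.
A packing using 5 commercial breaks:
  break 1: 130 + 40 = 170
  break 2: 110 + 50 = 160
  break 3: 100 + 50 + 20 = 170
  break 4: 100 + 50 = 150
  break 5: 50 + 30 = 80
This matches the lower bound, so 5 is optimal.

5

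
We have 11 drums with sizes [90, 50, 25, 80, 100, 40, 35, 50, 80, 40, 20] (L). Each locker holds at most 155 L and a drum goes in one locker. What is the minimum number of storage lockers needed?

Total = 100 + 90 + 80 + 80 + 50 + 50 + 40 + 40 + 35 + 25 + 20 = 610 L.
Lower bound: ⌈610/155⌉ = 4 storage lockers.
A packing using 4 storage lockers:
  locker 1: 100 + 50 = 150
  locker 2: 90 + 40 + 25 = 155
  locker 3: 80 + 50 + 20 = 150
  locker 4: 80 + 40 + 35 = 155
This matches the lower bound, so 4 is optimal.

4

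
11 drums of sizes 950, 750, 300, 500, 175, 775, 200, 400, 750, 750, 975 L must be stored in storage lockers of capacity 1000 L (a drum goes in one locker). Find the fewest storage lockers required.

Total = 975 + 950 + 775 + 750 + 750 + 750 + 500 + 400 + 300 + 200 + 175 = 6525 L.
Lower bound: ⌈6525/1000⌉ = 7 storage lockers.
A packing using 8 storage lockers:
  locker 1: 975 = 975
  locker 2: 950 = 950
  locker 3: 775 + 200 = 975
  locker 4: 750 + 175 = 925
  locker 5: 750 = 750
  locker 6: 750 = 750
  locker 7: 500 + 400 = 900
  locker 8: 300 = 300
No arrangement into 7 storage lockers stays within capacity, so 8 is optimal.

8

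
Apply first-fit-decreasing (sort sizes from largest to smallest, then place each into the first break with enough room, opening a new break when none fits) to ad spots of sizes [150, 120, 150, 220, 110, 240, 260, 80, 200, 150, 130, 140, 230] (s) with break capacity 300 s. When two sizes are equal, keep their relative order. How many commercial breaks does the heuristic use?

Sorted descending: 260, 240, 230, 220, 200, 150, 150, 150, 140, 130, 120, 110, 80.
  260 → break 1 (new)  [load 260/300]
  240 → break 2 (new)  [load 240/300]
  230 → break 3 (new)  [load 230/300]
  220 → break 4 (new)  [load 220/300]
  200 → break 5 (new)  [load 200/300]
  150 → break 6 (new)  [load 150/300]
  150 → break 6  [load 300/300]
  150 → break 7 (new)  [load 150/300]
  140 → break 7  [load 290/300]
  130 → break 8 (new)  [load 130/300]
  120 → break 8  [load 250/300]
  110 → break 9 (new)  [load 110/300]
  80 → break 4  [load 300/300]
9 commercial breaks opened.

9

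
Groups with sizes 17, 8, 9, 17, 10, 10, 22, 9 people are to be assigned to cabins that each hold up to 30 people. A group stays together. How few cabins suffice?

4

Total = 22 + 17 + 17 + 10 + 10 + 9 + 9 + 8 = 102 people.
Lower bound: ⌈102/30⌉ = 4 cabins.
A packing using 4 cabins:
  cabin 1: 22 + 8 = 30
  cabin 2: 17 + 10 = 27
  cabin 3: 17 + 10 = 27
  cabin 4: 9 + 9 = 18
This matches the lower bound, so 4 is optimal.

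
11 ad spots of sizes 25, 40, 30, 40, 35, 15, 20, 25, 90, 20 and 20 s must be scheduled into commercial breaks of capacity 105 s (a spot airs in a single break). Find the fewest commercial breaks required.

Total = 90 + 40 + 40 + 35 + 30 + 25 + 25 + 20 + 20 + 20 + 15 = 360 s.
Lower bound: ⌈360/105⌉ = 4 commercial breaks.
A packing using 4 commercial breaks:
  break 1: 90 + 15 = 105
  break 2: 40 + 40 + 25 = 105
  break 3: 35 + 30 + 25 = 90
  break 4: 20 + 20 + 20 = 60
This matches the lower bound, so 4 is optimal.

4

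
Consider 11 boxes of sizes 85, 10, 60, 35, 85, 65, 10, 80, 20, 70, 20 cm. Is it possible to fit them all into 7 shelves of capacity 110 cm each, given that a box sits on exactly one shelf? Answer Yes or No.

Yes

A valid assignment using 6 shelves:
  shelf 1: 85 + 20 = 105
  shelf 2: 85 + 20 = 105
  shelf 3: 80 + 10 + 10 = 100
  shelf 4: 70 + 35 = 105
  shelf 5: 65 = 65
  shelf 6: 60 = 60
That uses only 6 ≤ 7, so 7 shelves are enough.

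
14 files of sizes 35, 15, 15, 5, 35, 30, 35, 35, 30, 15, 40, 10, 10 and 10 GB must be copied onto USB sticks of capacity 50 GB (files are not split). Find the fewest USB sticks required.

Total = 40 + 35 + 35 + 35 + 35 + 30 + 30 + 15 + 15 + 15 + 10 + 10 + 10 + 5 = 320 GB.
Lower bound: ⌈320/50⌉ = 7 USB sticks.
A packing using 7 USB sticks:
  USB stick 1: 40 + 10 = 50
  USB stick 2: 35 + 15 = 50
  USB stick 3: 35 + 15 = 50
  USB stick 4: 35 + 15 = 50
  USB stick 5: 35 + 10 + 5 = 50
  USB stick 6: 30 + 10 = 40
  USB stick 7: 30 = 30
This matches the lower bound, so 7 is optimal.

7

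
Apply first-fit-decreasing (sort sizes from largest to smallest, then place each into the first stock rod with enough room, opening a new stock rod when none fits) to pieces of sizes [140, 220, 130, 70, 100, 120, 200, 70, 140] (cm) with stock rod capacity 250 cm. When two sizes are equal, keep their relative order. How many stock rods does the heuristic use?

Sorted descending: 220, 200, 140, 140, 130, 120, 100, 70, 70.
  220 → stock rod 1 (new)  [load 220/250]
  200 → stock rod 2 (new)  [load 200/250]
  140 → stock rod 3 (new)  [load 140/250]
  140 → stock rod 4 (new)  [load 140/250]
  130 → stock rod 5 (new)  [load 130/250]
  120 → stock rod 5  [load 250/250]
  100 → stock rod 3  [load 240/250]
  70 → stock rod 4  [load 210/250]
  70 → stock rod 6 (new)  [load 70/250]
6 stock rods opened.

6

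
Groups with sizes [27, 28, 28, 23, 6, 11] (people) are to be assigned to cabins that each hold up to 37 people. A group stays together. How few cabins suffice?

4

Total = 28 + 28 + 27 + 23 + 11 + 6 = 123 people.
Lower bound: ⌈123/37⌉ = 4 cabins.
A packing using 4 cabins:
  cabin 1: 28 + 6 = 34
  cabin 2: 28 = 28
  cabin 3: 27 = 27
  cabin 4: 23 + 11 = 34
This matches the lower bound, so 4 is optimal.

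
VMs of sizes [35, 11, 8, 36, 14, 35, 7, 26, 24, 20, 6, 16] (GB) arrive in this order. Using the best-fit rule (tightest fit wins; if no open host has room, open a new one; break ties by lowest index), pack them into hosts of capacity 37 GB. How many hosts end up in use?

  35 → host 1 (new)  [load 35/37]
  11 → host 2 (new)  [load 11/37]
  8 → host 2  [load 19/37]
  36 → host 3 (new)  [load 36/37]
  14 → host 2  [load 33/37]
  35 → host 4 (new)  [load 35/37]
  7 → host 5 (new)  [load 7/37]
  26 → host 5  [load 33/37]
  24 → host 6 (new)  [load 24/37]
  20 → host 7 (new)  [load 20/37]
  6 → host 6  [load 30/37]
  16 → host 7  [load 36/37]
7 hosts opened.

7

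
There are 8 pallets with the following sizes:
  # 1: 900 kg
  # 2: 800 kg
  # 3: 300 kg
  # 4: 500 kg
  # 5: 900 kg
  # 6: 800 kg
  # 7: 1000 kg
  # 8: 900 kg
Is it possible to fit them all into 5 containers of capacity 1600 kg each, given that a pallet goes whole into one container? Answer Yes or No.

Yes

A valid assignment using 5 containers:
  container 1: 1000 + 500 = 1500
  container 2: 900 + 300 = 1200
  container 3: 900 = 900
  container 4: 900 = 900
  container 5: 800 + 800 = 1600
Every load is within 1600 kg, so 5 containers suffice.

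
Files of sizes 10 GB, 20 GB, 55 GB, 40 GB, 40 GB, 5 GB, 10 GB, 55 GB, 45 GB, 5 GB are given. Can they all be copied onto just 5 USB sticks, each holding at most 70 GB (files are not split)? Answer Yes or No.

Yes

A valid assignment using 5 USB sticks:
  USB stick 1: 55 + 10 + 5 = 70
  USB stick 2: 55 + 10 + 5 = 70
  USB stick 3: 45 + 20 = 65
  USB stick 4: 40 = 40
  USB stick 5: 40 = 40
Every load is within 70 GB, so 5 USB sticks suffice.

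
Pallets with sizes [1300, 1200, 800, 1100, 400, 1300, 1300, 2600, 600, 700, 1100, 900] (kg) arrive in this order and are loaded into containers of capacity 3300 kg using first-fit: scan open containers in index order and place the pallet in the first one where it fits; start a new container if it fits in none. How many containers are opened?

  1300 → container 1 (new)  [load 1300/3300]
  1200 → container 1  [load 2500/3300]
  800 → container 1  [load 3300/3300]
  1100 → container 2 (new)  [load 1100/3300]
  400 → container 2  [load 1500/3300]
  1300 → container 2  [load 2800/3300]
  1300 → container 3 (new)  [load 1300/3300]
  2600 → container 4 (new)  [load 2600/3300]
  600 → container 3  [load 1900/3300]
  700 → container 3  [load 2600/3300]
  1100 → container 5 (new)  [load 1100/3300]
  900 → container 5  [load 2000/3300]
5 containers opened.

5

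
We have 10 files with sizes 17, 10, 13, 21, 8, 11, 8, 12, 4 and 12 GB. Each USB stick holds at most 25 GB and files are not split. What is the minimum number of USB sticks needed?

Total = 21 + 17 + 13 + 12 + 12 + 11 + 10 + 8 + 8 + 4 = 116 GB.
Lower bound: ⌈116/25⌉ = 5 USB sticks.
A packing using 5 USB sticks:
  USB stick 1: 21 + 4 = 25
  USB stick 2: 17 + 8 = 25
  USB stick 3: 13 + 12 = 25
  USB stick 4: 12 + 11 = 23
  USB stick 5: 10 + 8 = 18
This matches the lower bound, so 5 is optimal.

5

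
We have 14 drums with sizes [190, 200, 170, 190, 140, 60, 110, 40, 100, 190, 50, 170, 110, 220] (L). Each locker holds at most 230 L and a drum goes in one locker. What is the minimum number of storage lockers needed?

Total = 220 + 200 + 190 + 190 + 190 + 170 + 170 + 140 + 110 + 110 + 100 + 60 + 50 + 40 = 1940 L.
Lower bound: ⌈1940/230⌉ = 9 storage lockers.
A packing using 10 storage lockers:
  locker 1: 220 = 220
  locker 2: 200 = 200
  locker 3: 190 + 40 = 230
  locker 4: 190 = 190
  locker 5: 190 = 190
  locker 6: 170 + 60 = 230
  locker 7: 170 + 50 = 220
  locker 8: 140 = 140
  locker 9: 110 + 110 = 220
  locker 10: 100 = 100
No arrangement into 9 storage lockers stays within capacity, so 10 is optimal.

10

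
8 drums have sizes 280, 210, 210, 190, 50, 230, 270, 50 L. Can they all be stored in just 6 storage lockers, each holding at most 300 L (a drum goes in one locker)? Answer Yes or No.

A valid assignment using 6 storage lockers:
  locker 1: 280 = 280
  locker 2: 270 = 270
  locker 3: 230 + 50 = 280
  locker 4: 210 + 50 = 260
  locker 5: 210 = 210
  locker 6: 190 = 190
Every load is within 300 L, so 6 storage lockers suffice.

Yes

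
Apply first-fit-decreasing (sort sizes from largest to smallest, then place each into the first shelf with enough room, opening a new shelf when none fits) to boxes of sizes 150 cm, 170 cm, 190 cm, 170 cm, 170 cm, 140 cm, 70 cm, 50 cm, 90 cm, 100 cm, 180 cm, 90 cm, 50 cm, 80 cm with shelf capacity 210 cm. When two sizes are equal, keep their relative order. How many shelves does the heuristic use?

Sorted descending: 190, 180, 170, 170, 170, 150, 140, 100, 90, 90, 80, 70, 50, 50.
  190 → shelf 1 (new)  [load 190/210]
  180 → shelf 2 (new)  [load 180/210]
  170 → shelf 3 (new)  [load 170/210]
  170 → shelf 4 (new)  [load 170/210]
  170 → shelf 5 (new)  [load 170/210]
  150 → shelf 6 (new)  [load 150/210]
  140 → shelf 7 (new)  [load 140/210]
  100 → shelf 8 (new)  [load 100/210]
  90 → shelf 8  [load 190/210]
  90 → shelf 9 (new)  [load 90/210]
  80 → shelf 9  [load 170/210]
  70 → shelf 7  [load 210/210]
  50 → shelf 6  [load 200/210]
  50 → shelf 10 (new)  [load 50/210]
10 shelves opened.

10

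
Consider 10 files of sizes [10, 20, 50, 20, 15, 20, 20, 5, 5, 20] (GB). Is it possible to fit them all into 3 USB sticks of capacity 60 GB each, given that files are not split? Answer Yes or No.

Total = 185 GB; ⌈185/60⌉ = 4.
At least 4 USB sticks are required, but only 3 are allowed.

No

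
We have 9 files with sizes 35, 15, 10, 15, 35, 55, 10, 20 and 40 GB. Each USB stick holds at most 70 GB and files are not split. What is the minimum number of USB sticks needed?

Total = 55 + 40 + 35 + 35 + 20 + 15 + 15 + 10 + 10 = 235 GB.
Lower bound: ⌈235/70⌉ = 4 USB sticks.
A packing using 4 USB sticks:
  USB stick 1: 55 + 15 = 70
  USB stick 2: 40 + 20 + 10 = 70
  USB stick 3: 35 + 35 = 70
  USB stick 4: 15 + 10 = 25
This matches the lower bound, so 4 is optimal.

4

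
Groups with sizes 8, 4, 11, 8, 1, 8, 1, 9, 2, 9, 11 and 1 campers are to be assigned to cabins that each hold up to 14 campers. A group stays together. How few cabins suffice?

7

Total = 11 + 11 + 9 + 9 + 8 + 8 + 8 + 4 + 2 + 1 + 1 + 1 = 73 campers.
Lower bound: ⌈73/14⌉ = 6 cabins.
Also, 7 groups each exceed 7 campers, and no two of those can share a cabin, so at least 7 cabins are needed.
A packing using 7 cabins:
  cabin 1: 11 + 2 + 1 = 14
  cabin 2: 11 + 1 + 1 = 13
  cabin 3: 9 + 4 = 13
  cabin 4: 9 = 9
  cabin 5: 8 = 8
  cabin 6: 8 = 8
  cabin 7: 8 = 8
This matches the lower bound, so 7 is optimal.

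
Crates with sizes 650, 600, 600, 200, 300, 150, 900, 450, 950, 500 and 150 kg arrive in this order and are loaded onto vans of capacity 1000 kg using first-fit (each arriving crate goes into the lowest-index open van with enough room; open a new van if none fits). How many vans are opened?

  650 → van 1 (new)  [load 650/1000]
  600 → van 2 (new)  [load 600/1000]
  600 → van 3 (new)  [load 600/1000]
  200 → van 1  [load 850/1000]
  300 → van 2  [load 900/1000]
  150 → van 1  [load 1000/1000]
  900 → van 4 (new)  [load 900/1000]
  450 → van 5 (new)  [load 450/1000]
  950 → van 6 (new)  [load 950/1000]
  500 → van 5  [load 950/1000]
  150 → van 3  [load 750/1000]
6 vans opened.

6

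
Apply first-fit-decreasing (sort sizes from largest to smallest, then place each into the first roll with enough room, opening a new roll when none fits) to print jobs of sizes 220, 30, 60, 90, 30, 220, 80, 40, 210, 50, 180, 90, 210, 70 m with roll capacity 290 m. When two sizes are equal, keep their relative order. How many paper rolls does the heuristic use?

Sorted descending: 220, 220, 210, 210, 180, 90, 90, 80, 70, 60, 50, 40, 30, 30.
  220 → roll 1 (new)  [load 220/290]
  220 → roll 2 (new)  [load 220/290]
  210 → roll 3 (new)  [load 210/290]
  210 → roll 4 (new)  [load 210/290]
  180 → roll 5 (new)  [load 180/290]
  90 → roll 5  [load 270/290]
  90 → roll 6 (new)  [load 90/290]
  80 → roll 3  [load 290/290]
  70 → roll 1  [load 290/290]
  60 → roll 2  [load 280/290]
  50 → roll 4  [load 260/290]
  40 → roll 6  [load 130/290]
  30 → roll 4  [load 290/290]
  30 → roll 6  [load 160/290]
6 paper rolls opened.

6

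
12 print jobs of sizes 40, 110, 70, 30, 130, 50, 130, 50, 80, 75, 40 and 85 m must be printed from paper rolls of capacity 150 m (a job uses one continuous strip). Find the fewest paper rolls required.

7

Total = 130 + 130 + 110 + 85 + 80 + 75 + 70 + 50 + 50 + 40 + 40 + 30 = 890 m.
Lower bound: ⌈890/150⌉ = 6 paper rolls.
A packing using 7 paper rolls:
  roll 1: 130 = 130
  roll 2: 130 = 130
  roll 3: 110 + 40 = 150
  roll 4: 85 + 50 = 135
  roll 5: 80 + 70 = 150
  roll 6: 75 + 50 = 125
  roll 7: 40 + 30 = 70
No arrangement into 6 paper rolls stays within capacity, so 7 is optimal.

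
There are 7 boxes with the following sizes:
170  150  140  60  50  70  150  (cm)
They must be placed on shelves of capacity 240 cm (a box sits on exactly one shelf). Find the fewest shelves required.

4

Total = 170 + 150 + 150 + 140 + 70 + 60 + 50 = 790 cm.
Lower bound: ⌈790/240⌉ = 4 shelves.
A packing using 4 shelves:
  shelf 1: 170 + 70 = 240
  shelf 2: 150 + 60 = 210
  shelf 3: 150 + 50 = 200
  shelf 4: 140 = 140
This matches the lower bound, so 4 is optimal.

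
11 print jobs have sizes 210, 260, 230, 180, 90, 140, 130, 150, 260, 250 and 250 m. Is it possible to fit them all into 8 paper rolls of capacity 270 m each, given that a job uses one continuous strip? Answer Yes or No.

No

Total = 2150 m; ⌈2150/270⌉ = 8.
9 print jobs each exceed half the capacity and cannot share a roll, forcing at least 9 paper rolls.
At least 9 paper rolls are required, but only 8 are allowed.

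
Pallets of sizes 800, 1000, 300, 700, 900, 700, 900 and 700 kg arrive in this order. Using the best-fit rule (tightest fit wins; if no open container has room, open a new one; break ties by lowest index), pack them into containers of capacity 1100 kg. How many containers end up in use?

  800 → container 1 (new)  [load 800/1100]
  1000 → container 2 (new)  [load 1000/1100]
  300 → container 1  [load 1100/1100]
  700 → container 3 (new)  [load 700/1100]
  900 → container 4 (new)  [load 900/1100]
  700 → container 5 (new)  [load 700/1100]
  900 → container 6 (new)  [load 900/1100]
  700 → container 7 (new)  [load 700/1100]
7 containers opened.

7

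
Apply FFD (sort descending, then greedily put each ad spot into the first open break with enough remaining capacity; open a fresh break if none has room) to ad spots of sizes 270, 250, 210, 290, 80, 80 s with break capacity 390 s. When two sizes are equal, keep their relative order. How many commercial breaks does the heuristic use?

4

Sorted descending: 290, 270, 250, 210, 80, 80.
  290 → break 1 (new)  [load 290/390]
  270 → break 2 (new)  [load 270/390]
  250 → break 3 (new)  [load 250/390]
  210 → break 4 (new)  [load 210/390]
  80 → break 1  [load 370/390]
  80 → break 2  [load 350/390]
4 commercial breaks opened.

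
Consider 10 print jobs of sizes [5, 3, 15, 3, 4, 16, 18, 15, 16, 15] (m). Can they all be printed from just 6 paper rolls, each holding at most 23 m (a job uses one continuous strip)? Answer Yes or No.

A valid assignment using 6 paper rolls:
  roll 1: 18 + 5 = 23
  roll 2: 16 + 4 + 3 = 23
  roll 3: 16 + 3 = 19
  roll 4: 15 = 15
  roll 5: 15 = 15
  roll 6: 15 = 15
Every load is within 23 m, so 6 paper rolls suffice.

Yes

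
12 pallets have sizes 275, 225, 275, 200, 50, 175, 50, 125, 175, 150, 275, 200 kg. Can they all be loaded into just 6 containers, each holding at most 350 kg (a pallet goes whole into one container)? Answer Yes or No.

No

Total = 2175 kg; ⌈2175/350⌉ = 7.
At least 7 containers are required, but only 6 are allowed.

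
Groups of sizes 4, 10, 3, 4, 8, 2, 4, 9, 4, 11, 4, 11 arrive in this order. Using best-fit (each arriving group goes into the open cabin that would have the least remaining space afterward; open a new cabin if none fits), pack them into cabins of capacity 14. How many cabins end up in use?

  4 → cabin 1 (new)  [load 4/14]
  10 → cabin 1  [load 14/14]
  3 → cabin 2 (new)  [load 3/14]
  4 → cabin 2  [load 7/14]
  8 → cabin 3 (new)  [load 8/14]
  2 → cabin 3  [load 10/14]
  4 → cabin 3  [load 14/14]
  9 → cabin 4 (new)  [load 9/14]
  4 → cabin 4  [load 13/14]
  11 → cabin 5 (new)  [load 11/14]
  4 → cabin 2  [load 11/14]
  11 → cabin 6 (new)  [load 11/14]
6 cabins opened.

6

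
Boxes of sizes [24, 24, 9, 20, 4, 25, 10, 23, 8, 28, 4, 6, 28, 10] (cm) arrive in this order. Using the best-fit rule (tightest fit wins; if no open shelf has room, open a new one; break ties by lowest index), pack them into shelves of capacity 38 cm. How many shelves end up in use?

  24 → shelf 1 (new)  [load 24/38]
  24 → shelf 2 (new)  [load 24/38]
  9 → shelf 1  [load 33/38]
  20 → shelf 3 (new)  [load 20/38]
  4 → shelf 1  [load 37/38]
  25 → shelf 4 (new)  [load 25/38]
  10 → shelf 4  [load 35/38]
  23 → shelf 5 (new)  [load 23/38]
  8 → shelf 2  [load 32/38]
  28 → shelf 6 (new)  [load 28/38]
  4 → shelf 2  [load 36/38]
  6 → shelf 6  [load 34/38]
  28 → shelf 7 (new)  [load 28/38]
  10 → shelf 7  [load 38/38]
7 shelves opened.

7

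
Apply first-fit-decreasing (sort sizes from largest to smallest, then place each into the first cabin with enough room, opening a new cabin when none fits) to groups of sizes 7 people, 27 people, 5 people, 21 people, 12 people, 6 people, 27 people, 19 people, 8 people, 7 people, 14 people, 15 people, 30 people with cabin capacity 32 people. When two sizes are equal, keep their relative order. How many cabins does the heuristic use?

7

Sorted descending: 30, 27, 27, 21, 19, 15, 14, 12, 8, 7, 7, 6, 5.
  30 → cabin 1 (new)  [load 30/32]
  27 → cabin 2 (new)  [load 27/32]
  27 → cabin 3 (new)  [load 27/32]
  21 → cabin 4 (new)  [load 21/32]
  19 → cabin 5 (new)  [load 19/32]
  15 → cabin 6 (new)  [load 15/32]
  14 → cabin 6  [load 29/32]
  12 → cabin 5  [load 31/32]
  8 → cabin 4  [load 29/32]
  7 → cabin 7 (new)  [load 7/32]
  7 → cabin 7  [load 14/32]
  6 → cabin 7  [load 20/32]
  5 → cabin 2  [load 32/32]
7 cabins opened.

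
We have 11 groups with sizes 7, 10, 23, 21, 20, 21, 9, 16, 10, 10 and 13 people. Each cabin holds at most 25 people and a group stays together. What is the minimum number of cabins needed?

Total = 23 + 21 + 21 + 20 + 16 + 13 + 10 + 10 + 10 + 9 + 7 = 160 people.
Lower bound: ⌈160/25⌉ = 7 cabins.
A packing using 8 cabins:
  cabin 1: 23 = 23
  cabin 2: 21 = 21
  cabin 3: 21 = 21
  cabin 4: 20 = 20
  cabin 5: 16 + 9 = 25
  cabin 6: 13 + 10 = 23
  cabin 7: 10 + 10 = 20
  cabin 8: 7 = 7
No arrangement into 7 cabins stays within capacity, so 8 is optimal.

8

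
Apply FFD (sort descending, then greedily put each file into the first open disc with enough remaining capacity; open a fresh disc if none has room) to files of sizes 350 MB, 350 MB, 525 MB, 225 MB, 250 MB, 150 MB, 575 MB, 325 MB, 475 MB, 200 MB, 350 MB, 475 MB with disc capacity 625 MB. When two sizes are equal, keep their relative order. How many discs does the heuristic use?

Sorted descending: 575, 525, 475, 475, 350, 350, 350, 325, 250, 225, 200, 150.
  575 → disc 1 (new)  [load 575/625]
  525 → disc 2 (new)  [load 525/625]
  475 → disc 3 (new)  [load 475/625]
  475 → disc 4 (new)  [load 475/625]
  350 → disc 5 (new)  [load 350/625]
  350 → disc 6 (new)  [load 350/625]
  350 → disc 7 (new)  [load 350/625]
  325 → disc 8 (new)  [load 325/625]
  250 → disc 5  [load 600/625]
  225 → disc 6  [load 575/625]
  200 → disc 7  [load 550/625]
  150 → disc 3  [load 625/625]
8 discs opened.

8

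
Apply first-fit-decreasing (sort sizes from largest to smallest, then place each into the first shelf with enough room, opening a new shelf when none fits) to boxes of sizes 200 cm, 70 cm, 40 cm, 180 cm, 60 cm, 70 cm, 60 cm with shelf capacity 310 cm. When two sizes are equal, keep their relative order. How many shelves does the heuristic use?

3

Sorted descending: 200, 180, 70, 70, 60, 60, 40.
  200 → shelf 1 (new)  [load 200/310]
  180 → shelf 2 (new)  [load 180/310]
  70 → shelf 1  [load 270/310]
  70 → shelf 2  [load 250/310]
  60 → shelf 2  [load 310/310]
  60 → shelf 3 (new)  [load 60/310]
  40 → shelf 1  [load 310/310]
3 shelves opened.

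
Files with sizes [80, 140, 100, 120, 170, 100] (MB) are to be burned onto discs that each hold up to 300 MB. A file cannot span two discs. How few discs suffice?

Total = 170 + 140 + 120 + 100 + 100 + 80 = 710 MB.
Lower bound: ⌈710/300⌉ = 3 discs.
A packing using 3 discs:
  disc 1: 170 + 120 = 290
  disc 2: 140 + 100 = 240
  disc 3: 100 + 80 = 180
This matches the lower bound, so 3 is optimal.

3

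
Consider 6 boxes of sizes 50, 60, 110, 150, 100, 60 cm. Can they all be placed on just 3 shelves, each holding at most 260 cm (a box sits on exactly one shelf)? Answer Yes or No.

Yes

A valid assignment using 3 shelves:
  shelf 1: 150 + 110 = 260
  shelf 2: 100 + 60 + 60 = 220
  shelf 3: 50 = 50
Every load is within 260 cm, so 3 shelves suffice.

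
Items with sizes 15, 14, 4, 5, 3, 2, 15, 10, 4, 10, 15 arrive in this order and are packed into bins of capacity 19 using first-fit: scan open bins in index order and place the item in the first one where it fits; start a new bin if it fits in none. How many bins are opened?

6

  15 → bin 1 (new)  [load 15/19]
  14 → bin 2 (new)  [load 14/19]
  4 → bin 1  [load 19/19]
  5 → bin 2  [load 19/19]
  3 → bin 3 (new)  [load 3/19]
  2 → bin 3  [load 5/19]
  15 → bin 4 (new)  [load 15/19]
  10 → bin 3  [load 15/19]
  4 → bin 3  [load 19/19]
  10 → bin 5 (new)  [load 10/19]
  15 → bin 6 (new)  [load 15/19]
6 bins opened.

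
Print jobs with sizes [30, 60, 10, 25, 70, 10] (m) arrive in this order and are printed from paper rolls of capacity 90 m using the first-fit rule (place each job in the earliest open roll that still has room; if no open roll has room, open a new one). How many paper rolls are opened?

  30 → roll 1 (new)  [load 30/90]
  60 → roll 1  [load 90/90]
  10 → roll 2 (new)  [load 10/90]
  25 → roll 2  [load 35/90]
  70 → roll 3 (new)  [load 70/90]
  10 → roll 2  [load 45/90]
3 paper rolls opened.

3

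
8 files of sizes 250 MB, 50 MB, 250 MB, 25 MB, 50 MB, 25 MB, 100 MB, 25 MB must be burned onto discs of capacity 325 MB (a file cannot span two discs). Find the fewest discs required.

3

Total = 250 + 250 + 100 + 50 + 50 + 25 + 25 + 25 = 775 MB.
Lower bound: ⌈775/325⌉ = 3 discs.
A packing using 3 discs:
  disc 1: 250 + 50 + 25 = 325
  disc 2: 250 + 50 + 25 = 325
  disc 3: 100 + 25 = 125
This matches the lower bound, so 3 is optimal.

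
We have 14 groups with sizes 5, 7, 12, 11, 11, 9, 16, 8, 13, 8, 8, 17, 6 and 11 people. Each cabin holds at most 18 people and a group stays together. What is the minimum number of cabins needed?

Total = 17 + 16 + 13 + 12 + 11 + 11 + 11 + 9 + 8 + 8 + 8 + 7 + 6 + 5 = 142 people.
Lower bound: ⌈142/18⌉ = 8 cabins.
A packing using 9 cabins:
  cabin 1: 17 = 17
  cabin 2: 16 = 16
  cabin 3: 13 + 5 = 18
  cabin 4: 12 + 6 = 18
  cabin 5: 11 + 7 = 18
  cabin 6: 11 = 11
  cabin 7: 11 = 11
  cabin 8: 9 + 8 = 17
  cabin 9: 8 + 8 = 16
No arrangement into 8 cabins stays within capacity, so 9 is optimal.

9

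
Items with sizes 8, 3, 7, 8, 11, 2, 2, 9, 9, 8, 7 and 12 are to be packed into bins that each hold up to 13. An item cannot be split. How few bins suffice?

9

Total = 12 + 11 + 9 + 9 + 8 + 8 + 8 + 7 + 7 + 3 + 2 + 2 = 86.
Lower bound: ⌈86/13⌉ = 7 bins.
Also, 9 items each exceed 13/2, and no two of those can share a bin, so at least 9 bins are needed.
A packing using 9 bins:
  bin 1: 12 = 12
  bin 2: 11 + 2 = 13
  bin 3: 9 + 3 = 12
  bin 4: 9 + 2 = 11
  bin 5: 8 = 8
  bin 6: 8 = 8
  bin 7: 8 = 8
  bin 8: 7 = 7
  bin 9: 7 = 7
This matches the lower bound, so 9 is optimal.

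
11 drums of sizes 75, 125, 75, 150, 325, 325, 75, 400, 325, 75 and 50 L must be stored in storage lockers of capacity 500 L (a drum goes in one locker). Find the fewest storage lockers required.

5

Total = 400 + 325 + 325 + 325 + 150 + 125 + 75 + 75 + 75 + 75 + 50 = 2000 L.
Lower bound: ⌈2000/500⌉ = 4 storage lockers.
A packing using 5 storage lockers:
  locker 1: 400 + 75 = 475
  locker 2: 325 + 150 = 475
  locker 3: 325 + 125 + 50 = 500
  locker 4: 325 + 75 + 75 = 475
  locker 5: 75 = 75
No arrangement into 4 storage lockers stays within capacity, so 5 is optimal.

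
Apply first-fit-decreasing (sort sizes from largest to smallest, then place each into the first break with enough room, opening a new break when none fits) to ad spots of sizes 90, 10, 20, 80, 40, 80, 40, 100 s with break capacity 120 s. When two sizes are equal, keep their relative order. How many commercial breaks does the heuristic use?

Sorted descending: 100, 90, 80, 80, 40, 40, 20, 10.
  100 → break 1 (new)  [load 100/120]
  90 → break 2 (new)  [load 90/120]
  80 → break 3 (new)  [load 80/120]
  80 → break 4 (new)  [load 80/120]
  40 → break 3  [load 120/120]
  40 → break 4  [load 120/120]
  20 → break 1  [load 120/120]
  10 → break 2  [load 100/120]
4 commercial breaks opened.

4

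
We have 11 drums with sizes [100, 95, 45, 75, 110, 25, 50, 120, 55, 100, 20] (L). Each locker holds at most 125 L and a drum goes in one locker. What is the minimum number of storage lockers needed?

7

Total = 120 + 110 + 100 + 100 + 95 + 75 + 55 + 50 + 45 + 25 + 20 = 795 L.
Lower bound: ⌈795/125⌉ = 7 storage lockers.
A packing using 7 storage lockers:
  locker 1: 120 = 120
  locker 2: 110 = 110
  locker 3: 100 + 25 = 125
  locker 4: 100 + 20 = 120
  locker 5: 95 = 95
  locker 6: 75 + 50 = 125
  locker 7: 55 + 45 = 100
This matches the lower bound, so 7 is optimal.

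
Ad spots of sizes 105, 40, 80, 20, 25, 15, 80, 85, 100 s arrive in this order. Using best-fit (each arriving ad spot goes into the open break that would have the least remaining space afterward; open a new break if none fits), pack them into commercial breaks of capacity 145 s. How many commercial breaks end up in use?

5

  105 → break 1 (new)  [load 105/145]
  40 → break 1  [load 145/145]
  80 → break 2 (new)  [load 80/145]
  20 → break 2  [load 100/145]
  25 → break 2  [load 125/145]
  15 → break 2  [load 140/145]
  80 → break 3 (new)  [load 80/145]
  85 → break 4 (new)  [load 85/145]
  100 → break 5 (new)  [load 100/145]
5 commercial breaks opened.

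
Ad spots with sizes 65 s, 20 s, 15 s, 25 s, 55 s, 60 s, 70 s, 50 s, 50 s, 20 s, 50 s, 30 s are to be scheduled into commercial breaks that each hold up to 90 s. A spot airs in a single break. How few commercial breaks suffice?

Total = 70 + 65 + 60 + 55 + 50 + 50 + 50 + 30 + 25 + 20 + 20 + 15 = 510 s.
Lower bound: ⌈510/90⌉ = 6 commercial breaks.
Also, 7 ad spots each exceed 45 s, and no two of those can share a break, so at least 7 commercial breaks are needed.
A packing using 7 commercial breaks:
  break 1: 70 + 20 = 90
  break 2: 65 + 25 = 90
  break 3: 60 + 30 = 90
  break 4: 55 + 20 + 15 = 90
  break 5: 50 = 50
  break 6: 50 = 50
  break 7: 50 = 50
This matches the lower bound, so 7 is optimal.

7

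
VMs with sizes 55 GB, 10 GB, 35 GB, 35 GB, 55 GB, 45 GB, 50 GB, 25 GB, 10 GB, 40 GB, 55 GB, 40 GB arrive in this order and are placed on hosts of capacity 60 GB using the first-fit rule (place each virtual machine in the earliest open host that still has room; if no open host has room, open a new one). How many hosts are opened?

9

  55 → host 1 (new)  [load 55/60]
  10 → host 2 (new)  [load 10/60]
  35 → host 2  [load 45/60]
  35 → host 3 (new)  [load 35/60]
  55 → host 4 (new)  [load 55/60]
  45 → host 5 (new)  [load 45/60]
  50 → host 6 (new)  [load 50/60]
  25 → host 3  [load 60/60]
  10 → host 2  [load 55/60]
  40 → host 7 (new)  [load 40/60]
  55 → host 8 (new)  [load 55/60]
  40 → host 9 (new)  [load 40/60]
9 hosts opened.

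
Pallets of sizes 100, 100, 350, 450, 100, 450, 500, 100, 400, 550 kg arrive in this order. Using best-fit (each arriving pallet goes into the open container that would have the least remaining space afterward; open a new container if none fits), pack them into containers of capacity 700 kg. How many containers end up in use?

6

  100 → container 1 (new)  [load 100/700]
  100 → container 1  [load 200/700]
  350 → container 1  [load 550/700]
  450 → container 2 (new)  [load 450/700]
  100 → container 1  [load 650/700]
  450 → container 3 (new)  [load 450/700]
  500 → container 4 (new)  [load 500/700]
  100 → container 4  [load 600/700]
  400 → container 5 (new)  [load 400/700]
  550 → container 6 (new)  [load 550/700]
6 containers opened.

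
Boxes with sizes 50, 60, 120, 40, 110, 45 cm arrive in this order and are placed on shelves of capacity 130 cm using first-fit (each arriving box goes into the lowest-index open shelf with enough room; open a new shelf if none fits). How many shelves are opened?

4

  50 → shelf 1 (new)  [load 50/130]
  60 → shelf 1  [load 110/130]
  120 → shelf 2 (new)  [load 120/130]
  40 → shelf 3 (new)  [load 40/130]
  110 → shelf 4 (new)  [load 110/130]
  45 → shelf 3  [load 85/130]
4 shelves opened.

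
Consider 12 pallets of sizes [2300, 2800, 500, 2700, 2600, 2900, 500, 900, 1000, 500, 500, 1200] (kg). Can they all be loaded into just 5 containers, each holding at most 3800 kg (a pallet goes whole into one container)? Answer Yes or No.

Yes

A valid assignment using 5 containers:
  container 1: 2900 + 900 = 3800
  container 2: 2800 + 1000 = 3800
  container 3: 2700 + 500 + 500 = 3700
  container 4: 2600 + 1200 = 3800
  container 5: 2300 + 500 + 500 = 3300
Every load is within 3800 kg, so 5 containers suffice.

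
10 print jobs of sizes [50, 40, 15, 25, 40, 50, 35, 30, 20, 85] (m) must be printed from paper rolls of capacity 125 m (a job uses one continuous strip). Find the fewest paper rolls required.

Total = 85 + 50 + 50 + 40 + 40 + 35 + 30 + 25 + 20 + 15 = 390 m.
Lower bound: ⌈390/125⌉ = 4 paper rolls.
A packing using 4 paper rolls:
  roll 1: 85 + 40 = 125
  roll 2: 50 + 50 + 25 = 125
  roll 3: 40 + 35 + 30 + 20 = 125
  roll 4: 15 = 15
This matches the lower bound, so 4 is optimal.

4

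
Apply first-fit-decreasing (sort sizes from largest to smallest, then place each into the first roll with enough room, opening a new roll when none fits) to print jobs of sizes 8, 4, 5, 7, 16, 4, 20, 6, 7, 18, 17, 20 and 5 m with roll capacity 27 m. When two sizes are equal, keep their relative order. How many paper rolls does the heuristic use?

Sorted descending: 20, 20, 18, 17, 16, 8, 7, 7, 6, 5, 5, 4, 4.
  20 → roll 1 (new)  [load 20/27]
  20 → roll 2 (new)  [load 20/27]
  18 → roll 3 (new)  [load 18/27]
  17 → roll 4 (new)  [load 17/27]
  16 → roll 5 (new)  [load 16/27]
  8 → roll 3  [load 26/27]
  7 → roll 1  [load 27/27]
  7 → roll 2  [load 27/27]
  6 → roll 4  [load 23/27]
  5 → roll 5  [load 21/27]
  5 → roll 5  [load 26/27]
  4 → roll 4  [load 27/27]
  4 → roll 6 (new)  [load 4/27]
6 paper rolls opened.

6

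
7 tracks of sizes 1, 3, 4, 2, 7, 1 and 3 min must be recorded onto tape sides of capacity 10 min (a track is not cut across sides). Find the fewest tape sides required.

3

Total = 7 + 4 + 3 + 3 + 2 + 1 + 1 = 21 min.
Lower bound: ⌈21/10⌉ = 3 tape sides.
A packing using 3 tape sides:
  side 1: 7 + 3 = 10
  side 2: 4 + 3 + 2 + 1 = 10
  side 3: 1 = 1
This matches the lower bound, so 3 is optimal.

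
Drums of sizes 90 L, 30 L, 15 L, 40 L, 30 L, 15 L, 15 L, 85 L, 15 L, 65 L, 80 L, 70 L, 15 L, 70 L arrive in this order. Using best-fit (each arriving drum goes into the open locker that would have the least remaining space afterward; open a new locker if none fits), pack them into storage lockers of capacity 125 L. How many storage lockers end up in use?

7

  90 → locker 1 (new)  [load 90/125]
  30 → locker 1  [load 120/125]
  15 → locker 2 (new)  [load 15/125]
  40 → locker 2  [load 55/125]
  30 → locker 2  [load 85/125]
  15 → locker 2  [load 100/125]
  15 → locker 2  [load 115/125]
  85 → locker 3 (new)  [load 85/125]
  15 → locker 3  [load 100/125]
  65 → locker 4 (new)  [load 65/125]
  80 → locker 5 (new)  [load 80/125]
  70 → locker 6 (new)  [load 70/125]
  15 → locker 3  [load 115/125]
  70 → locker 7 (new)  [load 70/125]
7 storage lockers opened.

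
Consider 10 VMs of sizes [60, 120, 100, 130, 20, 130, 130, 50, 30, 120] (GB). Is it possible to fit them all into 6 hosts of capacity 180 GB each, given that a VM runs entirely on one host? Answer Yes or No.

A valid assignment using 6 hosts:
  host 1: 130 + 50 = 180
  host 2: 130 + 30 + 20 = 180
  host 3: 130 = 130
  host 4: 120 + 60 = 180
  host 5: 120 = 120
  host 6: 100 = 100
Every load is within 180 GB, so 6 hosts suffice.

Yes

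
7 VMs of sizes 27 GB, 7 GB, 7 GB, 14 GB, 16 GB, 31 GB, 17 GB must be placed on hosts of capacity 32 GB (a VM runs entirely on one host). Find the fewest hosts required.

4

Total = 31 + 27 + 17 + 16 + 14 + 7 + 7 = 119 GB.
Lower bound: ⌈119/32⌉ = 4 hosts.
A packing using 4 hosts:
  host 1: 31 = 31
  host 2: 27 = 27
  host 3: 17 + 14 = 31
  host 4: 16 + 7 + 7 = 30
This matches the lower bound, so 4 is optimal.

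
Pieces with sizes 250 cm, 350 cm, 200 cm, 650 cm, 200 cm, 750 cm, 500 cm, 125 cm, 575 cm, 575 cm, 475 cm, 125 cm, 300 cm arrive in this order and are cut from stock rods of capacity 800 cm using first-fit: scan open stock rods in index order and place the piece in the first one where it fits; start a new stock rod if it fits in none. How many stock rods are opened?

7

  250 → stock rod 1 (new)  [load 250/800]
  350 → stock rod 1  [load 600/800]
  200 → stock rod 1  [load 800/800]
  650 → stock rod 2 (new)  [load 650/800]
  200 → stock rod 3 (new)  [load 200/800]
  750 → stock rod 4 (new)  [load 750/800]
  500 → stock rod 3  [load 700/800]
  125 → stock rod 2  [load 775/800]
  575 → stock rod 5 (new)  [load 575/800]
  575 → stock rod 6 (new)  [load 575/800]
  475 → stock rod 7 (new)  [load 475/800]
  125 → stock rod 5  [load 700/800]
  300 → stock rod 7  [load 775/800]
7 stock rods opened.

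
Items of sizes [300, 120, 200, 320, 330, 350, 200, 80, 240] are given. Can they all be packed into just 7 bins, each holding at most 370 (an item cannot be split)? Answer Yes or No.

Yes

A valid assignment using 7 bins:
  bin 1: 350 = 350
  bin 2: 330 = 330
  bin 3: 320 = 320
  bin 4: 300 = 300
  bin 5: 240 + 120 = 360
  bin 6: 200 + 80 = 280
  bin 7: 200 = 200
Every load is within 370, so 7 bins suffice.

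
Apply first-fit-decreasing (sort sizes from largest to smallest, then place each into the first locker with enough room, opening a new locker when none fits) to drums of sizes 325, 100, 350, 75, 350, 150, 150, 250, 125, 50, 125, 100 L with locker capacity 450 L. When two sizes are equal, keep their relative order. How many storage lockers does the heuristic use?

Sorted descending: 350, 350, 325, 250, 150, 150, 125, 125, 100, 100, 75, 50.
  350 → locker 1 (new)  [load 350/450]
  350 → locker 2 (new)  [load 350/450]
  325 → locker 3 (new)  [load 325/450]
  250 → locker 4 (new)  [load 250/450]
  150 → locker 4  [load 400/450]
  150 → locker 5 (new)  [load 150/450]
  125 → locker 3  [load 450/450]
  125 → locker 5  [load 275/450]
  100 → locker 1  [load 450/450]
  100 → locker 2  [load 450/450]
  75 → locker 5  [load 350/450]
  50 → locker 4  [load 450/450]
5 storage lockers opened.

5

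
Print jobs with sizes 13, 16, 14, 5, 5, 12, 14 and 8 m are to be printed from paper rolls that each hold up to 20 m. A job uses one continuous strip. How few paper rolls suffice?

5

Total = 16 + 14 + 14 + 13 + 12 + 8 + 5 + 5 = 87 m.
Lower bound: ⌈87/20⌉ = 5 paper rolls.
A packing using 5 paper rolls:
  roll 1: 16 = 16
  roll 2: 14 + 5 = 19
  roll 3: 14 + 5 = 19
  roll 4: 13 = 13
  roll 5: 12 + 8 = 20
This matches the lower bound, so 5 is optimal.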